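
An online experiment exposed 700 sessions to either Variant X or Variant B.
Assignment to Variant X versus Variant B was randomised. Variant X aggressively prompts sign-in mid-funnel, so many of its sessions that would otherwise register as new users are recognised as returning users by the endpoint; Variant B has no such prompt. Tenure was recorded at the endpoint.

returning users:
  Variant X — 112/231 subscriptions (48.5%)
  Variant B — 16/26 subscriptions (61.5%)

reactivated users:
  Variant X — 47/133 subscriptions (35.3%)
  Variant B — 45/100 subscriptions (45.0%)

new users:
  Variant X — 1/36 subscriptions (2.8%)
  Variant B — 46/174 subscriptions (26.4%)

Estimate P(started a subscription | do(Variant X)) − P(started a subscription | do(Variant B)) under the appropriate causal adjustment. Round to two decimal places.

+0.04

User tenure here is a post-treatment variable shaped by the variant; conditioning on it would introduce bias rather than remove it. The overall comparison is the causal one.
The causal difference is the pooled difference: 0.400 − 0.357 = +0.043.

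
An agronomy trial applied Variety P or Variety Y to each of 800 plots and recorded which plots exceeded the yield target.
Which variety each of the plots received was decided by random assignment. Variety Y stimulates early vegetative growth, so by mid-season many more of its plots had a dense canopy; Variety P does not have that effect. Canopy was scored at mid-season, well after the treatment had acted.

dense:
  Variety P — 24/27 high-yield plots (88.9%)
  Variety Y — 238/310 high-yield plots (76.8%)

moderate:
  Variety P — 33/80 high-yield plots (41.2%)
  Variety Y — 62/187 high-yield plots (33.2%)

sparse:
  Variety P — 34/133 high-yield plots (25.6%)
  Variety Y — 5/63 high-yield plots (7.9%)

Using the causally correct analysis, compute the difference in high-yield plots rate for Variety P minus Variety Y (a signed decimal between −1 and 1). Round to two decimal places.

The stratified and pooled comparisons disagree (Variety P wins within each mid-season canopy; Variety Y wins overall), so the answer turns on the causal role of mid-season canopy.
Mid-season canopy here is a post-treatment variable shaped by the variety; conditioning on it would introduce bias rather than remove it. The overall comparison is the causal one.
The causal difference is the pooled difference: 0.379 − 0.545 = -0.165.

-0.17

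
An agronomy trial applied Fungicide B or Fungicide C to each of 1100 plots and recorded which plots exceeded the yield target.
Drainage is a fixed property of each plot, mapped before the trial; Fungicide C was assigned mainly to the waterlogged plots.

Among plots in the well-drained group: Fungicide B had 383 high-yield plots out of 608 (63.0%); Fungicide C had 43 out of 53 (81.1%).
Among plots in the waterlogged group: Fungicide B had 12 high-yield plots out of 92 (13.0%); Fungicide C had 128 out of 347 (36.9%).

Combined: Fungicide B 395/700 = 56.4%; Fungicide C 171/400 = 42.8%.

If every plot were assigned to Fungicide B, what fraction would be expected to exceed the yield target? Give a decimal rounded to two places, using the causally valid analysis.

0.43

Fungicide C is higher inside every field drainage stratum but Fungicide B is higher in aggregate. Whether to stratify depends on how field drainage relates to the fungicide.
Here field drainage is a common cause — it drives both which fungicide a case falls under and the outcome. The crude comparison mixes populations; the stratum-specific rates are the causally relevant ones.
Standardising Fungicide B to the population field drainage mix: 0.601·383/608 + 0.399·12/92 = 0.431.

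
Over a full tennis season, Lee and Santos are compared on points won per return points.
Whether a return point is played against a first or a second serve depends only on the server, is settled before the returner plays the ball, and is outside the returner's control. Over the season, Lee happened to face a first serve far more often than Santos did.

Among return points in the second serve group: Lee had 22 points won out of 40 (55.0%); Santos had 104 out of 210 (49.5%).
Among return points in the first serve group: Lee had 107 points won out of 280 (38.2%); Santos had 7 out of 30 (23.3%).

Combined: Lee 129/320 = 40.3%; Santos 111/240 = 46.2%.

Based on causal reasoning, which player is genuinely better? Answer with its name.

The serve type-specific comparison favours Lee throughout, but the pooled figures favour Santos. The question is whether to condition on serve type.
Serve type differs across players for reasons unrelated to any effect of the player itself, and it separately predicts the outcome — a classic confounder. We must compare within serve type levels.
Within each level — second serve: 55.0% vs 49.5%; first serve: 38.2% vs 23.3% — Lee is higher every time.

Lee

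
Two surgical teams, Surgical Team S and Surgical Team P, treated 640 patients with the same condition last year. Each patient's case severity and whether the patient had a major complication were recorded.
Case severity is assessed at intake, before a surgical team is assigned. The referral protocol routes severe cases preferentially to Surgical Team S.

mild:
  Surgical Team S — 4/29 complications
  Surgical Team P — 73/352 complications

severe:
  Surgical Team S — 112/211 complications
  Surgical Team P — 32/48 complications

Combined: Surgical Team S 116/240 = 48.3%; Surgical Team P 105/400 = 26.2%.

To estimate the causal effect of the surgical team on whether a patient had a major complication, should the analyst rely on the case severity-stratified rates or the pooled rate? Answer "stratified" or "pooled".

Within every case severity level Surgical Team S has the lower rate, yet pooled Surgical Team P does — Simpson's reversal.
Nothing the surgical team does changes case severity; the imbalance is an allocation artefact. With case severity also predicting the outcome, the pooled figure is confounded, and the within-stratum comparison is the causal one.
Within each level — mild: 13.8% vs 20.7%; severe: 53.1% vs 66.7% — Surgical Team S is lower every time.

stratified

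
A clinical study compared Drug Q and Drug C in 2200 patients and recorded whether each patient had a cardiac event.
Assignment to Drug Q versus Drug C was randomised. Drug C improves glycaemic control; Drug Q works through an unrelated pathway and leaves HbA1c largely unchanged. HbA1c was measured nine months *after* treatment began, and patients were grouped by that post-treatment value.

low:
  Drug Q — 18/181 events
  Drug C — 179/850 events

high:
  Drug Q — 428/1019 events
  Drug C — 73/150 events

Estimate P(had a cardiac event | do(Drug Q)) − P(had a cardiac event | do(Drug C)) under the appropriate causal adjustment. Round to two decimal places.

+0.12

The stratified and pooled comparisons disagree (Drug Q wins within each HbA1c; Drug C wins overall), so the answer turns on the causal role of HbA1c.
HbA1c is recorded after the drug and is itself shifted by it — it sits on the causal path from drug to outcome. Conditioning on a mediator would strip out part of the effect we want; the pooled comparison gives the total causal effect.
The causal difference is the pooled difference: 0.372 − 0.252 = +0.120.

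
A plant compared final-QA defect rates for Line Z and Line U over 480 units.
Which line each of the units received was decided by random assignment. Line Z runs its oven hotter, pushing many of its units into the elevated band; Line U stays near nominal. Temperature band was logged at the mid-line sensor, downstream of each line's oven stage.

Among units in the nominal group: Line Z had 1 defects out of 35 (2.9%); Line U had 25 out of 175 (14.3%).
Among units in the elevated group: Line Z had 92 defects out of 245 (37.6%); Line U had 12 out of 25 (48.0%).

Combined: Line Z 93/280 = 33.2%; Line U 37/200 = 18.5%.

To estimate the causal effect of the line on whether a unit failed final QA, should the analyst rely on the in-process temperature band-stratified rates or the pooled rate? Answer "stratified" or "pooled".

Because the line influences in-process temperature band, in-process temperature band is a post-treatment mediator, not a confounder. Stratifying on it would bias the estimate; the causal effect is the crude pooled difference.
Pooled: Line Z 33.2% vs Line U 18.5%; Line U is lower overall.

pooled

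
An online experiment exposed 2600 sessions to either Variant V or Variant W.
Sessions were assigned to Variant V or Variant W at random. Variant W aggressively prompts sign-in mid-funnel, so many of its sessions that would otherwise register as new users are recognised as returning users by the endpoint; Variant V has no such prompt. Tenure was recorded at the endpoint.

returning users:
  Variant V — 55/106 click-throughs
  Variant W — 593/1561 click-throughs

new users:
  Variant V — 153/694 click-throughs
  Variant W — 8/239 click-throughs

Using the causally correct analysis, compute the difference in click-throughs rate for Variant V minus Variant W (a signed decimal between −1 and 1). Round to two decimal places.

-0.07

User tenure lies on the pathway variant → user tenure → outcome, so adjusting for it blocks the indirect effect. For the total causal effect of variant, use the unadjusted pooled rates.
The causal difference is the pooled difference: 0.260 − 0.334 = -0.074.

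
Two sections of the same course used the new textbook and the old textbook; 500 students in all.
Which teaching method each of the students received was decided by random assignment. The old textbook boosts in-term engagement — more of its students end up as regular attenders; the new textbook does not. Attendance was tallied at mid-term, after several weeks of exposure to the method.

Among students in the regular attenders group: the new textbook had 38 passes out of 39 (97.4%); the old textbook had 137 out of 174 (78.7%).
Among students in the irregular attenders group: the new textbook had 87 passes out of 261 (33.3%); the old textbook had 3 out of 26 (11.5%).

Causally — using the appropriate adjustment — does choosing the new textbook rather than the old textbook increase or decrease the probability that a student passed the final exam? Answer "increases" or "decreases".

Mid-term attendance lies on the pathway teaching method → mid-term attendance → outcome, so adjusting for it blocks the indirect effect. For the total causal effect of teaching method, use the unadjusted pooled rates.
Pooled: the new textbook 41.7% vs the old textbook 70.0%; the old textbook is higher overall.

decreases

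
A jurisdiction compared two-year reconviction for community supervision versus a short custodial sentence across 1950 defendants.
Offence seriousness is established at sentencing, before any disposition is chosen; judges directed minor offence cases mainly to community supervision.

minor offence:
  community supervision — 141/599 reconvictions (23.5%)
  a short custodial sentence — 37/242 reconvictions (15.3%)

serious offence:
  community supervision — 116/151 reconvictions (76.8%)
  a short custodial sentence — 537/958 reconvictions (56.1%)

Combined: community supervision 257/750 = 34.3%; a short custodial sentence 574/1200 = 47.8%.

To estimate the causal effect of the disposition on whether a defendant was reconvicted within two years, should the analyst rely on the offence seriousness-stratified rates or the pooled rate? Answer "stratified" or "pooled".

stratified

Offence seriousness is set before the disposition has any effect — it is not caused by the disposition — and it independently drives the outcome. That makes it a confounder, so the causal comparison is within offence seriousness levels.
Within each level — minor offence: 23.5% vs 15.3%; serious offence: 76.8% vs 56.1% — a short custodial sentence is lower every time.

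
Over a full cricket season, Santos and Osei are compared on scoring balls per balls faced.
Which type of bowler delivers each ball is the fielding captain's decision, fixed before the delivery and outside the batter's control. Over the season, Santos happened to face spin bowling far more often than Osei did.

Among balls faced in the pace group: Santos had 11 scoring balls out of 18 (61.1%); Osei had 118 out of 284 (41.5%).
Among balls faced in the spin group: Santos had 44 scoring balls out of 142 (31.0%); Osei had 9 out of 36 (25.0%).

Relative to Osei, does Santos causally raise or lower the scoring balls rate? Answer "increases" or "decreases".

increases

Bowling type is set before the player has any effect — it is not caused by the player — and it independently drives the outcome. That makes it a confounder, so the causal comparison is within bowling type levels.
Within each level — pace: 61.1% vs 41.5%; spin: 31.0% vs 25.0% — Santos is higher every time.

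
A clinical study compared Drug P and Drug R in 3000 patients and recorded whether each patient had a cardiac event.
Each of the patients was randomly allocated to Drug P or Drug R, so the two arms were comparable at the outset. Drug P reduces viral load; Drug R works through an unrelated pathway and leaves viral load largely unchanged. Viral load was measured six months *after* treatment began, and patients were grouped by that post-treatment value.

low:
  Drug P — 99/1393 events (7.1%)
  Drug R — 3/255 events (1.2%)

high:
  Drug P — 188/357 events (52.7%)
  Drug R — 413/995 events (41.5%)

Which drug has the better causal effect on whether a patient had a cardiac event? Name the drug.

The distribution of viral load is itself part of what the drug does — it is an intermediate outcome. Holding it fixed would remove that part of the effect; the total effect is the pooled difference.
Pooled: Drug P 16.4% vs Drug R 33.3%; Drug P is lower overall.

Drug P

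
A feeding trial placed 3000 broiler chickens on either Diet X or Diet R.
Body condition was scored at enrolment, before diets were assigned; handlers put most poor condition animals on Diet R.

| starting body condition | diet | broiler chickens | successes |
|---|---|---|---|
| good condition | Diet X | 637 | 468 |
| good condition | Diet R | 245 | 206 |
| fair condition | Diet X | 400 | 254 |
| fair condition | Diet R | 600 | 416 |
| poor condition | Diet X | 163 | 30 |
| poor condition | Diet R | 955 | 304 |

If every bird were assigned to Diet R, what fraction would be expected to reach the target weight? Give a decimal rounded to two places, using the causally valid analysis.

0.60

The imbalance in starting body condition arose from how broiler chickens were allocated, not from anything the diet did; and starting body condition independently affects the outcome. The pooled gap is confounded — condition on starting body condition.
Standardising Diet R to the population starting body condition mix: 0.294·206/245 + 0.333·416/600 + 0.373·304/955 = 0.597.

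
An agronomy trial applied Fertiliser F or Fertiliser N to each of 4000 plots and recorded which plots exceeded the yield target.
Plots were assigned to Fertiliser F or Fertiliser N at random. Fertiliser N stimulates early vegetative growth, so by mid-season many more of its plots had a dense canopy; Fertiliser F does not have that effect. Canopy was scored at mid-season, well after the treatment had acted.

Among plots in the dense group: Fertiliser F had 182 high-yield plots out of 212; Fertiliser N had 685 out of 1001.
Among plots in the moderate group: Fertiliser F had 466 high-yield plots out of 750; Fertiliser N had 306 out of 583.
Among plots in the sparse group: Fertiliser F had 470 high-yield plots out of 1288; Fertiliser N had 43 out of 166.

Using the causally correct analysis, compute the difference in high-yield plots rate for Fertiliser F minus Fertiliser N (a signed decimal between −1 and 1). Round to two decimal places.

-0.09

Mid-season canopy lies on the pathway fertiliser → mid-season canopy → outcome, so adjusting for it blocks the indirect effect. For the total causal effect of fertiliser, use the unadjusted pooled rates.
The causal difference is the pooled difference: 0.497 − 0.591 = -0.094.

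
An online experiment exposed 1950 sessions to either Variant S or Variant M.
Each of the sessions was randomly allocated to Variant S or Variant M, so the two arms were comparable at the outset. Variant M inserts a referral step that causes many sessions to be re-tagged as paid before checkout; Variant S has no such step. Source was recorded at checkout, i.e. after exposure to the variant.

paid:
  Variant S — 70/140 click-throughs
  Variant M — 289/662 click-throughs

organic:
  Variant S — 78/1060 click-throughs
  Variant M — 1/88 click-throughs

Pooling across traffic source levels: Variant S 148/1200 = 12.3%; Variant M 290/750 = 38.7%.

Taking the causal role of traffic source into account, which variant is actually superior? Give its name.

The traffic source-specific comparison favours Variant S throughout, but the pooled figures favour Variant M. The question is whether to condition on traffic source.
Stratifying would compare variants among sessions the variants themselves sorted into traffic source groups — a form of selection on an intermediate. The unconditioned pooled rates give the total causal effect.
Pooled: Variant S 12.3% vs Variant M 38.7%; Variant M is higher overall.

Variant M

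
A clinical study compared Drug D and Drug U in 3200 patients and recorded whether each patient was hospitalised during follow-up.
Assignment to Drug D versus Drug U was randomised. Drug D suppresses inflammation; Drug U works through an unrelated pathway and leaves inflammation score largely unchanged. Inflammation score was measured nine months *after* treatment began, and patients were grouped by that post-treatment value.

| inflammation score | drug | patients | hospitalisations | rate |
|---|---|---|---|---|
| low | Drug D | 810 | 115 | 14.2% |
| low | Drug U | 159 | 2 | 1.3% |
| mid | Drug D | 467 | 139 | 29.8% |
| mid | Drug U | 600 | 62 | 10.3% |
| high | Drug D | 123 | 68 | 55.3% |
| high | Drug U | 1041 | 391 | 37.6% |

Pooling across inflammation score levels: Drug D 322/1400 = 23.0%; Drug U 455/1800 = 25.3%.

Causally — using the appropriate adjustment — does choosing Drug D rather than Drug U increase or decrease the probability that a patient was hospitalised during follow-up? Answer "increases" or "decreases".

Inflammation score is downstream of the drug. One should not condition on a consequence of treatment, so the overall rates are the right comparison.
Pooled: Drug D 23.0% vs Drug U 25.3%; Drug D is lower overall.

decreases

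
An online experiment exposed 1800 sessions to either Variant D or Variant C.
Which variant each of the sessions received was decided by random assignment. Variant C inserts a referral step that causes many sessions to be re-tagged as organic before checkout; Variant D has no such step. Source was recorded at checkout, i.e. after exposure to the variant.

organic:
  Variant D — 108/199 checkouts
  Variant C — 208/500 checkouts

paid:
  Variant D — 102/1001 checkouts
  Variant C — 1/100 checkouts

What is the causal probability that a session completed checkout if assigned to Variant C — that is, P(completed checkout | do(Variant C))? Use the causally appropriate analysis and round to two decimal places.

0.35

The stratified and pooled comparisons disagree (Variant D wins within each traffic source; Variant C wins overall), so the answer turns on the causal role of traffic source.
Stratifying would compare variants among sessions the variants themselves sorted into traffic source groups — a form of selection on an intermediate. The unconditioned pooled rates give the total causal effect.
So P(outcome | do(Variant C)) is just the pooled rate for Variant C: 209/600 = 0.348.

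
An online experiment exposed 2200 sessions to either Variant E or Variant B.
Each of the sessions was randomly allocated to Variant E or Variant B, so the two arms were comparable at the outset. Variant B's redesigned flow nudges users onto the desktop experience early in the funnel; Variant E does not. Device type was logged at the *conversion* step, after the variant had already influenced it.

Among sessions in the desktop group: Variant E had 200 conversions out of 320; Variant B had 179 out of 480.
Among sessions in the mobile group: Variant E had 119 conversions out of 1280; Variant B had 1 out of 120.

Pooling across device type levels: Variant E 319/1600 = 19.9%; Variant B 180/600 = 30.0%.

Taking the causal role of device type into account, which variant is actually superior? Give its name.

Device type is recorded after the variant and is itself shifted by it — it sits on the causal path from variant to outcome. Conditioning on a mediator would strip out part of the effect we want; the pooled comparison gives the total causal effect.
Pooled: Variant E 19.9% vs Variant B 30.0%; Variant B is higher overall.

Variant B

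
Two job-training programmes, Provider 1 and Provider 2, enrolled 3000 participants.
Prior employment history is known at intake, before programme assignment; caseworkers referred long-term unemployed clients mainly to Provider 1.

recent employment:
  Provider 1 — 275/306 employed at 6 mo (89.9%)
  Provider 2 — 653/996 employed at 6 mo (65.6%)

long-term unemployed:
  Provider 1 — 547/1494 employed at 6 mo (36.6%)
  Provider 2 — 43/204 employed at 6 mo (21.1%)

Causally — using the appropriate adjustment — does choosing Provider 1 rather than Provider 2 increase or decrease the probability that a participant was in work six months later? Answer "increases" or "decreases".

Nothing the programme does changes prior employment history; the imbalance is an allocation artefact. With prior employment history also predicting the outcome, the pooled figure is confounded, and the within-stratum comparison is the causal one.
Within each level — recent employment: 89.9% vs 65.6%; long-term unemployed: 36.6% vs 21.1% — Provider 1 is higher every time.

increases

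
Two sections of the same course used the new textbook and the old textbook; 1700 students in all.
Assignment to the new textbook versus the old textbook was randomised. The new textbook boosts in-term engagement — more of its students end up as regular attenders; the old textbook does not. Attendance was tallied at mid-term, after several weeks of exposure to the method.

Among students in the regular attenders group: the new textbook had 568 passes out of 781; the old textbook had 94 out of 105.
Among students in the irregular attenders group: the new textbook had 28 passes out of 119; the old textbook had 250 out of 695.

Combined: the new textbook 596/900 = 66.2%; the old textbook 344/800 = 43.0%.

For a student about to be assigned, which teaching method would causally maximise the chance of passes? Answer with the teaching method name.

Mid-term attendance is recorded after the teaching method and is itself shifted by it — it sits on the causal path from teaching method to outcome. Conditioning on a mediator would strip out part of the effect we want; the pooled comparison gives the total causal effect.
Pooled: the new textbook 66.2% vs the old textbook 43.0%; the new textbook is higher overall.

the new textbook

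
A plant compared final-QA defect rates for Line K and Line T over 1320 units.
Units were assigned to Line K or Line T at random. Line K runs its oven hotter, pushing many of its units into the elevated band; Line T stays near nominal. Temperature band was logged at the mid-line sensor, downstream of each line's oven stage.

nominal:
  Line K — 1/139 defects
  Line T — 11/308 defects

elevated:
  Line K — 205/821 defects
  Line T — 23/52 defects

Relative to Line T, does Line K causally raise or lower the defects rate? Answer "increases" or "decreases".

The in-process temperature band-specific comparison favours Line K throughout, but the pooled figures favour Line T. The question is whether to condition on in-process temperature band.
The distribution of in-process temperature band is itself part of what the line does — it is an intermediate outcome. Holding it fixed would remove that part of the effect; the total effect is the pooled difference.
Pooled: Line K 21.5% vs Line T 9.4%; Line T is lower overall.

increases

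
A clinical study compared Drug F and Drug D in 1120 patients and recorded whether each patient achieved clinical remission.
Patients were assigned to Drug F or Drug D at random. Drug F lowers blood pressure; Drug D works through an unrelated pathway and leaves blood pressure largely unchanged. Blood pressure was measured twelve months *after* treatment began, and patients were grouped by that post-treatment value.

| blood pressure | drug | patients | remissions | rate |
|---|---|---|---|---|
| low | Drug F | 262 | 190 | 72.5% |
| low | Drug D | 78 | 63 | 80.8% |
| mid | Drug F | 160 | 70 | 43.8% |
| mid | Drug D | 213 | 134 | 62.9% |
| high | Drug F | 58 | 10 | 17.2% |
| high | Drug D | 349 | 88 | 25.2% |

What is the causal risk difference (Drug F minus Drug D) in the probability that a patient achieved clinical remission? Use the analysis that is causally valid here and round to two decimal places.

The distribution of blood pressure is itself part of what the drug does — it is an intermediate outcome. Holding it fixed would remove that part of the effect; the total effect is the pooled difference.
The causal difference is the pooled difference: 0.562 − 0.445 = +0.117.

+0.12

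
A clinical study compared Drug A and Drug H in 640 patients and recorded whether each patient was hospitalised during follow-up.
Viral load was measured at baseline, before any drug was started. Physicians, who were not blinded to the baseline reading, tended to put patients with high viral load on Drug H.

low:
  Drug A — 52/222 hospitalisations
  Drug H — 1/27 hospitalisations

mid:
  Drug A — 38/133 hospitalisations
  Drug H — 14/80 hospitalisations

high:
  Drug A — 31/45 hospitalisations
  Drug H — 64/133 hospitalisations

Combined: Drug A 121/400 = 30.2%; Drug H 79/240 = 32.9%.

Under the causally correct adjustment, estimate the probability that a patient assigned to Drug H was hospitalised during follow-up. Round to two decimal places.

Since viral load is a pre-existing factor (not a product of the drug) and it affects the outcome on its own, it is a confounder. The stratified rates, not the pooled rate, identify the causal effect.
Standardising Drug H to the population viral load mix: 0.389·1/27 + 0.333·14/80 + 0.278·64/133 = 0.206.

0.21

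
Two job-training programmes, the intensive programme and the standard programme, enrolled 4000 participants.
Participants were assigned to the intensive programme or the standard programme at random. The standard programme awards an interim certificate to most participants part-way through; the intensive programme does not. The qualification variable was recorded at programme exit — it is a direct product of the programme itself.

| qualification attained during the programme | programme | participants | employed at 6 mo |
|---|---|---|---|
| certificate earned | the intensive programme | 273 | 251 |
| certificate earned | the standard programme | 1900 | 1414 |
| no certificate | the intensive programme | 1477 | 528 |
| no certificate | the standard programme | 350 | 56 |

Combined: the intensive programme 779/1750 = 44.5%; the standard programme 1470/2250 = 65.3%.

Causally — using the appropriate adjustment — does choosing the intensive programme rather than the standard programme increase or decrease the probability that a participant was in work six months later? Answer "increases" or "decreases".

decreases

The qualification attained during the programme-specific comparison favours the intensive programme throughout, but the pooled figures favour the standard programme. The question is whether to condition on qualification attained during the programme.
Qualification attained during the programme here is a post-treatment variable shaped by the programme; conditioning on it would introduce bias rather than remove it. The overall comparison is the causal one.
Pooled: the intensive programme 44.5% vs the standard programme 65.3%; the standard programme is higher overall.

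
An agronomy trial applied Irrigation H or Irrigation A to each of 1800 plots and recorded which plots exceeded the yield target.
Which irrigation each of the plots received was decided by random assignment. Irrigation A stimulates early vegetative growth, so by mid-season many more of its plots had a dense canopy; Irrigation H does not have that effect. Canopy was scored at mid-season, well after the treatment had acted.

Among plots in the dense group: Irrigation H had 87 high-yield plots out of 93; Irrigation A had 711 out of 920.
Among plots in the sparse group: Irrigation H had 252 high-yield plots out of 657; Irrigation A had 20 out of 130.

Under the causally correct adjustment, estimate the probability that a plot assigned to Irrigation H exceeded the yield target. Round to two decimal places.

0.45

The stratified and pooled comparisons disagree (Irrigation H wins within each mid-season canopy; Irrigation A wins overall), so the answer turns on the causal role of mid-season canopy.
Mid-season canopy here is a post-treatment variable shaped by the irrigation; conditioning on it would introduce bias rather than remove it. The overall comparison is the causal one.
So P(outcome | do(Irrigation H)) is just the pooled rate for Irrigation H: 339/750 = 0.452.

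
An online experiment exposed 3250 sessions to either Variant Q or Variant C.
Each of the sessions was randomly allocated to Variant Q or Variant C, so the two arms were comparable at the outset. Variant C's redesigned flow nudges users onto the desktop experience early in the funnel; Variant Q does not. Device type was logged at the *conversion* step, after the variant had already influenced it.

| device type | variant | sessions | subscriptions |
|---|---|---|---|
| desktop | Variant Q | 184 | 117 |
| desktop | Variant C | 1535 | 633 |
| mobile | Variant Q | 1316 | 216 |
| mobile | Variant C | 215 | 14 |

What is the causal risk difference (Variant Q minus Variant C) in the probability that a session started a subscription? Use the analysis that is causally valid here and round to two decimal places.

Variant Q is higher inside every device type stratum but Variant C is higher in aggregate. Whether to stratify depends on how device type relates to the variant.
Device type is downstream of the variant. One should not condition on a consequence of treatment, so the overall rates are the right comparison.
The causal difference is the pooled difference: 0.222 − 0.370 = -0.148.

-0.15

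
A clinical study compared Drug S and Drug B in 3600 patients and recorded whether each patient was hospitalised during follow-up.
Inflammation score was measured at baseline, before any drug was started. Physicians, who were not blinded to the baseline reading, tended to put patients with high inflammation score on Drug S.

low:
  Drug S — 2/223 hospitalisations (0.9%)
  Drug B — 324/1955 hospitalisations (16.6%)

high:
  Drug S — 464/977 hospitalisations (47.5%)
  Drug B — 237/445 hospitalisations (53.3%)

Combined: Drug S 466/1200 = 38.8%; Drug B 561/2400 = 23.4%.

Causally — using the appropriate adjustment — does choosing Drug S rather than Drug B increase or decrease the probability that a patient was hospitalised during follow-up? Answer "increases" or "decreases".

Inflammation score satisfies the back-door criterion: it is not a descendant of the drug, and it blocks the spurious path from drug to outcome. Adjusting for it (i.e., using the within-inflammation score rates) gives the causal effect.
Within each level — low: 0.9% vs 16.6%; high: 47.5% vs 53.3% — Drug S is lower every time.

decreases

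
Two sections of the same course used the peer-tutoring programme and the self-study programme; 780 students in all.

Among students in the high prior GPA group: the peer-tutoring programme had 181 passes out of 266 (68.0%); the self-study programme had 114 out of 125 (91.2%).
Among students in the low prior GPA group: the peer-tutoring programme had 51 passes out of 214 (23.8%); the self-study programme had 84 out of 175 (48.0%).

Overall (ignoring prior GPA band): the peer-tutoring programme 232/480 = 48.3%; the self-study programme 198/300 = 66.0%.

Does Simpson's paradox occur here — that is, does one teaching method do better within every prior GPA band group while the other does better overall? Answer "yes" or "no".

Within each prior GPA band level (high prior GPA 68.0% vs 91.2%; low prior GPA 23.8% vs 48.0%), the self-study programme has the higher rate every time. Pooled: 48.3% vs 66.0% — the self-study programme has the higher rate overall. They agree.

no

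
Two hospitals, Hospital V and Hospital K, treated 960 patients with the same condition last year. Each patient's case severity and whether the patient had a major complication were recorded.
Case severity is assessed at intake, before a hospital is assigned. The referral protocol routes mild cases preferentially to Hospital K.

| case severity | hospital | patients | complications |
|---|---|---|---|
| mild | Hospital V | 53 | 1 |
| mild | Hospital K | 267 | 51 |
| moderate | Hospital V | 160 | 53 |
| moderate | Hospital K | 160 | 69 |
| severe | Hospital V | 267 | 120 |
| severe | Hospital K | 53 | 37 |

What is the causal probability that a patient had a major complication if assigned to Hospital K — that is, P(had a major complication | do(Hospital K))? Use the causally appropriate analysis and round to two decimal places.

Here case severity is a common cause — it drives both which hospital a case falls under and the outcome. The crude comparison mixes populations; the stratum-specific rates are the causally relevant ones.
Standardising Hospital K to the population case severity mix: 0.333·51/267 + 0.333·69/160 + 0.333·37/53 = 0.440.

0.44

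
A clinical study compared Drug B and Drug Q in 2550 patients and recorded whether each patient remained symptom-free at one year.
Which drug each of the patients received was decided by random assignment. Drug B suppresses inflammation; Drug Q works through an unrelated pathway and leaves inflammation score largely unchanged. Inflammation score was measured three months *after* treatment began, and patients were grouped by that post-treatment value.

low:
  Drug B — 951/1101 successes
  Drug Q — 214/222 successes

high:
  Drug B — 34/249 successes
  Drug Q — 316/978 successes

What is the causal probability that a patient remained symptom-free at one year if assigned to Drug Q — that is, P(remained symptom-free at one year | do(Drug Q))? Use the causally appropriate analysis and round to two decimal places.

Inflammation score is recorded after the drug and is itself shifted by it — it sits on the causal path from drug to outcome. Conditioning on a mediator would strip out part of the effect we want; the pooled comparison gives the total causal effect.
So P(outcome | do(Drug Q)) is just the pooled rate for Drug Q: 530/1200 = 0.442.

0.44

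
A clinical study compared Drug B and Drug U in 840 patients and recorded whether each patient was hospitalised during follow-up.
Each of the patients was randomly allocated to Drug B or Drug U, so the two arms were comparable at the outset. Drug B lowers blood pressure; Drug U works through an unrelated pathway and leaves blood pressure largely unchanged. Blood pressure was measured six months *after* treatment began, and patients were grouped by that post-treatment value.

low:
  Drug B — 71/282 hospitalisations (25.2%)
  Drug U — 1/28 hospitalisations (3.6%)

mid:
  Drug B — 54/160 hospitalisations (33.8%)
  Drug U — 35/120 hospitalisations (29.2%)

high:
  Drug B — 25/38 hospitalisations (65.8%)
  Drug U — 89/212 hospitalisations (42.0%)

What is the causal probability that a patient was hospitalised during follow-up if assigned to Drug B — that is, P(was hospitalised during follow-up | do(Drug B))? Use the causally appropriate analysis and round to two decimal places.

0.31

Blood pressure here is a post-treatment variable shaped by the drug; conditioning on it would introduce bias rather than remove it. The overall comparison is the causal one.
So P(outcome | do(Drug B)) is just the pooled rate for Drug B: 150/480 = 0.312.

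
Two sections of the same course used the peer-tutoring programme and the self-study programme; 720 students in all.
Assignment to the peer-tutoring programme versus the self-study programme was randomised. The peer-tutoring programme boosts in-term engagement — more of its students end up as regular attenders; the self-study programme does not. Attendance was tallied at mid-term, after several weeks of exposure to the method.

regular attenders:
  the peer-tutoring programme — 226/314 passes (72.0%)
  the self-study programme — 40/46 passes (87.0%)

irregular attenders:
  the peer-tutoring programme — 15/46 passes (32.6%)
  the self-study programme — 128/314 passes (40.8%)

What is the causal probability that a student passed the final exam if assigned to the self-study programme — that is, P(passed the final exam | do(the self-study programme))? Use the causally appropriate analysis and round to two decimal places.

0.47

Because the teaching method influences mid-term attendance, mid-term attendance is a post-treatment mediator, not a confounder. Stratifying on it would bias the estimate; the causal effect is the crude pooled difference.
So P(outcome | do(the self-study programme)) is just the pooled rate for the self-study programme: 168/360 = 0.467.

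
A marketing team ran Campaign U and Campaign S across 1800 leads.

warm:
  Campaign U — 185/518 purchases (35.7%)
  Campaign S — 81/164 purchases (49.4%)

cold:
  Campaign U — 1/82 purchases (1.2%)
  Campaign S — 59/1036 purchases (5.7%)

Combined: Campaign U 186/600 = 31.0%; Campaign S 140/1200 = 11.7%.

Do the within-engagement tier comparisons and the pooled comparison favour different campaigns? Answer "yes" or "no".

yes

Within each engagement tier level (warm 35.7% vs 49.4%; cold 1.2% vs 5.7%), Campaign S has the higher rate every time. Pooled: 31.0% vs 11.7% — Campaign U has the higher rate overall. The two comparisons disagree.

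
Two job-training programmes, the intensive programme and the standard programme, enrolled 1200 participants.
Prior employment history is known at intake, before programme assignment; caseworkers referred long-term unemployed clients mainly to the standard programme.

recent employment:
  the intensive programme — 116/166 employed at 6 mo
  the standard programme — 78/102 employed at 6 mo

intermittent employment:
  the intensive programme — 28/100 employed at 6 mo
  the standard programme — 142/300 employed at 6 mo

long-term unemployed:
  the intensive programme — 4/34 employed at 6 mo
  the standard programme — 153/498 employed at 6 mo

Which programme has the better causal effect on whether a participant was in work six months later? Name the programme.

the standard programme

Here prior employment history is a common cause — it drives both which programme a case falls under and the outcome. The crude comparison mixes populations; the stratum-specific rates are the causally relevant ones.
Within each level — recent employment: 69.9% vs 76.5%; intermittent employment: 28.0% vs 47.3%; long-term unemployed: 11.8% vs 30.7% — the standard programme is higher every time.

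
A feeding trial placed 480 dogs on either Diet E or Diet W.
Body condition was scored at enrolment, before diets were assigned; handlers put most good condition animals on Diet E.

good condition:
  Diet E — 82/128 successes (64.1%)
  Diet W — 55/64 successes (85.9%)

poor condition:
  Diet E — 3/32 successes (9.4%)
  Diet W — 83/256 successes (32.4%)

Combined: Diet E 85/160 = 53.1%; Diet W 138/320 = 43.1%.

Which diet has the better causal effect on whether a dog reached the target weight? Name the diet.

Diet W

The starting body condition-specific comparison favours Diet W throughout, but the pooled figures favour Diet E. The question is whether to condition on starting body condition.
Starting body condition is set before the diet has any effect — it is not caused by the diet — and it independently drives the outcome. That makes it a confounder, so the causal comparison is within starting body condition levels.
Within each level — good condition: 64.1% vs 85.9%; poor condition: 9.4% vs 32.4% — Diet W is higher every time.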